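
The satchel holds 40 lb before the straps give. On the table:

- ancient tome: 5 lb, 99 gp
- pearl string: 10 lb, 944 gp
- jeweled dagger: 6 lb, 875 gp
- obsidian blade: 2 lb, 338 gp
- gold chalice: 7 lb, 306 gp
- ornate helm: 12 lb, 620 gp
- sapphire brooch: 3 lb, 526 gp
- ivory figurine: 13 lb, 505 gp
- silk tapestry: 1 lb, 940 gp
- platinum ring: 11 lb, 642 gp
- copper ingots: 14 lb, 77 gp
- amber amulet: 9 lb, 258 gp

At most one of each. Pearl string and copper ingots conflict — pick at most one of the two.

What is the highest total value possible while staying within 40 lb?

4571

By value per lb: silk tapestry 940.00, sapphire brooch 175.33, obsidian blade 169.00 lead.
Pearl string + jeweled dagger + obsidian blade + gold chalice + sapphire brooch + silk tapestry + platinum ring uses 40 of the 40 lb and totals 4571.
Next best is ancient tome + pearl string + jeweled dagger + obsidian blade + sapphire brooch + silk tapestry + platinum ring at 4364 (38 lb) — short by 207.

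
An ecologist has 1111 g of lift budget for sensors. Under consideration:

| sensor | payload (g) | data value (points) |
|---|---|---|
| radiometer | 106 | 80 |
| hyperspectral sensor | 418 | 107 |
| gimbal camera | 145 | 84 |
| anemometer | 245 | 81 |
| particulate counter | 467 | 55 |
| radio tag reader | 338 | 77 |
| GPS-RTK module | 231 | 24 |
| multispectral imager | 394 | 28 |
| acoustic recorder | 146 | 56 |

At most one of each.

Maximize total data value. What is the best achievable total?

Radiometer + hyperspectral sensor + gimbal camera + anemometer + acoustic recorder uses 1060 of the 1111 g and totals 408.

408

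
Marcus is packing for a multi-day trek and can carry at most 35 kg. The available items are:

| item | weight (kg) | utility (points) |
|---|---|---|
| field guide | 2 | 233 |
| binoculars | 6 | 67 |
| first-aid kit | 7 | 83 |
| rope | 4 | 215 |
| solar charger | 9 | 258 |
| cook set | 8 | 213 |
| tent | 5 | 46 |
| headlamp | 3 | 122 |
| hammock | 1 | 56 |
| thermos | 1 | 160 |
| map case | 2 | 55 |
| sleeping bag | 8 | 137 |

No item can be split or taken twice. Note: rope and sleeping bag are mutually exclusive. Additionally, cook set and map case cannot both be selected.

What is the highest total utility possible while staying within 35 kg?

Density check — thermos 160.00, field guide 116.50, hammock 56.00, rope 53.75 are the best per kg.
Taking field guide + first-aid kit + rope + solar charger + cook set + headlamp + hammock + thermos: 35 kg used, 1340 in utility.

1340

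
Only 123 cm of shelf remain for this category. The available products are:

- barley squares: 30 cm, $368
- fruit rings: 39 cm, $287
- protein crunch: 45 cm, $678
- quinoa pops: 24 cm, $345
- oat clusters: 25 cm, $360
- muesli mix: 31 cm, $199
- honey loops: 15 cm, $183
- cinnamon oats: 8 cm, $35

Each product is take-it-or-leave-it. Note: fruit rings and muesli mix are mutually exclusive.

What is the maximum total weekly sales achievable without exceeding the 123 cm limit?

Ranking by ratio (weekly sales/cm): protein crunch 15.07, oat clusters 14.40, quinoa pops 14.38, barley squares 12.27.
A density-first pass picks protein crunch + quinoa pops + oat clusters + honey loops + cinnamon oats — 1601 at 117 cm.
Replace quinoa pops with barley squares: the trade gains 23 net, giving 1624 at 123 cm.
That's the maximum — no feasible swap from here does better than 1624.

1624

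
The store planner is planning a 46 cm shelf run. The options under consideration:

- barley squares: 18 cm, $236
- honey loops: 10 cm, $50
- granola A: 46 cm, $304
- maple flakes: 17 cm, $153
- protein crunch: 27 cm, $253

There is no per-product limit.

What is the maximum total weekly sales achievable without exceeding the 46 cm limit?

522

Best packing: 2×barley squares + honey loops — 46 cm, 522 total.
Every other selection either busts 46 cm or fails to beat 522.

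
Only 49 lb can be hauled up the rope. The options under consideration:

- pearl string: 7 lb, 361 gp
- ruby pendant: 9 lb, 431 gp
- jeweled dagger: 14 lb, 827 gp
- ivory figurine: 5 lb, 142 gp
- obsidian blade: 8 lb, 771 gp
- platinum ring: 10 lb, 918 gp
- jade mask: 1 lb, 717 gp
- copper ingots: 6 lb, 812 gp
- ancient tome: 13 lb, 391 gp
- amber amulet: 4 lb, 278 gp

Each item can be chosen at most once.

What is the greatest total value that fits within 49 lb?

Density check — jade mask 717.00, copper ingots 135.33, obsidian blade 96.38, platinum ring 91.80 are the best per lb.
A density-first pass picks jeweled dagger + ivory figurine + obsidian blade + platinum ring + jade mask + copper ingots + amber amulet — 4465 at 48 lb.
Dropping ivory figurine and amber amulet frees 9 lb; slotting in ruby pendant (9 lb) lifts the total to 4476 at 48 lb.
Next best is jeweled dagger + ivory figurine + obsidian blade + platinum ring + jade mask + copper ingots + amber amulet at 4465 (48 lb) — short by 11.

4476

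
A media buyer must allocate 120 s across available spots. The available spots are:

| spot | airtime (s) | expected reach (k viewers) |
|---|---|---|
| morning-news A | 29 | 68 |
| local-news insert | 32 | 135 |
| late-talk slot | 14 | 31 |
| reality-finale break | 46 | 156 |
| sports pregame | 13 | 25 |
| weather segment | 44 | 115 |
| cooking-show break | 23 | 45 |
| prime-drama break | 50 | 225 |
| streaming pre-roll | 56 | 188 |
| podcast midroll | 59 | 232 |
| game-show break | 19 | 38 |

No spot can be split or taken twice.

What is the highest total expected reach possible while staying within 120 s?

Density check — prime-drama break 4.50, local-news insert 4.22, podcast midroll 3.93, reality-finale break 3.39 are the best per s.
Filling by ratio: morning-news A + local-news insert + prime-drama break for 428, with 9 s left unused.
Replace morning-news A and local-news insert with podcast midroll: the trade gains 29 net, giving 457 at 109 s.

457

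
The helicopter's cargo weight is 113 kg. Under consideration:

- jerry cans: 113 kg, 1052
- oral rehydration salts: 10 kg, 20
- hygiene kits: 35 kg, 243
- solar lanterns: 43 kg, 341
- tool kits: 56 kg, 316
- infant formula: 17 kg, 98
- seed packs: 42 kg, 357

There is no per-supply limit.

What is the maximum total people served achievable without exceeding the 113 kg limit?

1052

By people served per kg: jerry cans 9.31, seed packs 8.50, solar lanterns 7.93, hygiene kits 6.94 lead.
Best packing: jerry cans — 113 kg, 1052 total.
Nothing else within 113 kg beats 1052.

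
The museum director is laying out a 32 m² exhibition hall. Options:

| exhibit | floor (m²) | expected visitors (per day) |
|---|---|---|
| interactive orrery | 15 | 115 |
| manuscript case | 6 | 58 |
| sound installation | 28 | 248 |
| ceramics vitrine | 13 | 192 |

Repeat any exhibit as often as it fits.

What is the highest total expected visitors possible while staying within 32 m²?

Density check — ceramics vitrine 14.77, manuscript case 9.67, sound installation 8.86 are the best per m².
Taking manuscript case + 2×ceramics vitrine: 32 m² used, 442 in expected visitors.
That's the maximum — no swap from here does better than 442.

442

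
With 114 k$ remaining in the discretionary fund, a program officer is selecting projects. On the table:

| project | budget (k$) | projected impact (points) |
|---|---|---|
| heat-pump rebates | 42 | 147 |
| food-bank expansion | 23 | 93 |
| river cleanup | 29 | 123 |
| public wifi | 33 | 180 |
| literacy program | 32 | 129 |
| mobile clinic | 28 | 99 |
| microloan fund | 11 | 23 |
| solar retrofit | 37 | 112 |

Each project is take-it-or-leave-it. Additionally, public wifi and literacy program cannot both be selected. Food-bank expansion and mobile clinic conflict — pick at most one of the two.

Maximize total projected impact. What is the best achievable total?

Density check — public wifi 5.45, river cleanup 4.24, food-bank expansion 4.04 are the best per k$.
Best packing: heat-pump rebates + river cleanup + public wifi — 104 k$, 450 total.
Nothing else feasible within 114 k$ beats 450.

450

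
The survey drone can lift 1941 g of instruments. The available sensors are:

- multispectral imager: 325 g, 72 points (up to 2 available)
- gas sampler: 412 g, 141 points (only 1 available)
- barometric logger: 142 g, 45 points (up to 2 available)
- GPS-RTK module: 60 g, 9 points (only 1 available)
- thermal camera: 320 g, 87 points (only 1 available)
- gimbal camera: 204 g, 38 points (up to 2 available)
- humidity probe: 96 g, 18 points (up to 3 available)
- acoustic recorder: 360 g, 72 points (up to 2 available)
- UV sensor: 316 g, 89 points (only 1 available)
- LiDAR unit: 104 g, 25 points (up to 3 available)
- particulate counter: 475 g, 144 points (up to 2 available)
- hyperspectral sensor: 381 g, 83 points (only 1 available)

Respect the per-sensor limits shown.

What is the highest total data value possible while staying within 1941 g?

Greedy by ratio would take gas sampler + 2×barometric logger + GPS-RTK module + 2×LiDAR unit + 2×particulate counter: 1914 g used, total 578.
Replace barometric logger and GPS-RTK module and LiDAR unit with UV sensor: the trade gains 10 net, giving 588 at 1924 g.
Every other selection either busts 1941 g or exceeds an availability limit or fails to beat 588.

588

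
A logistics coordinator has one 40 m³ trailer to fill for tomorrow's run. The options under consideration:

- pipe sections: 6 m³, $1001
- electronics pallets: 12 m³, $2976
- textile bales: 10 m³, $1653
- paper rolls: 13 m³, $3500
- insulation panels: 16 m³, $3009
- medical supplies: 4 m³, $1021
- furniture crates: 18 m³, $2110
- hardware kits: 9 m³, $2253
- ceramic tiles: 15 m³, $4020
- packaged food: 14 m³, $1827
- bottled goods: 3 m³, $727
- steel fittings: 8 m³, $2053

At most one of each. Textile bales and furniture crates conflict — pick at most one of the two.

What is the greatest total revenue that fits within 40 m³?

10594

Paper rolls + medical supplies + ceramic tiles + steel fittings uses 40 of the 40 m³ and totals 10594.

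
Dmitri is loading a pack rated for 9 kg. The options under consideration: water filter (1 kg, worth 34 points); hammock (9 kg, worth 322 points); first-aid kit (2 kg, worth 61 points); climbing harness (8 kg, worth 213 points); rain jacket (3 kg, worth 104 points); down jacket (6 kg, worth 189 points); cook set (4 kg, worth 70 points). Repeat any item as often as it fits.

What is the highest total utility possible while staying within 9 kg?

The ratio ordering already packs tightly: hammock, 9 kg, 322.
No other feasible combination exceeds 322.

322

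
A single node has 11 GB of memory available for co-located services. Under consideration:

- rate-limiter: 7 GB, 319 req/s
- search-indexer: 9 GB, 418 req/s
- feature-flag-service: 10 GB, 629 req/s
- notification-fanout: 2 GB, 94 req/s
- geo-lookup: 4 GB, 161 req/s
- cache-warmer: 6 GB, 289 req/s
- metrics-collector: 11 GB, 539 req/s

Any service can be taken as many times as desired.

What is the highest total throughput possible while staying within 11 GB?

The ratio ordering already packs tightly: feature-flag-service, 10 GB, 629.

629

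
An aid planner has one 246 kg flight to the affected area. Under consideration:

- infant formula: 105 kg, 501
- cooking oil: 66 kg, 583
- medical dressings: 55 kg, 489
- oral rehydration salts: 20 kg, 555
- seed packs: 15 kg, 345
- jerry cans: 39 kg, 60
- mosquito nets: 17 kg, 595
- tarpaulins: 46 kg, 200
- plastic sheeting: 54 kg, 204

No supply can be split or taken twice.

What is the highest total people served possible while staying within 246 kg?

Greedy by ratio would take cooking oil + medical dressings + oral rehydration salts + seed packs + mosquito nets + tarpaulins: 219 kg used, total 2767.
Replace tarpaulins with plastic sheeting: the trade gains 4 net, giving 2771 at 227 kg.
An exhaustive check of the 512 subsets confirms 2771.

2771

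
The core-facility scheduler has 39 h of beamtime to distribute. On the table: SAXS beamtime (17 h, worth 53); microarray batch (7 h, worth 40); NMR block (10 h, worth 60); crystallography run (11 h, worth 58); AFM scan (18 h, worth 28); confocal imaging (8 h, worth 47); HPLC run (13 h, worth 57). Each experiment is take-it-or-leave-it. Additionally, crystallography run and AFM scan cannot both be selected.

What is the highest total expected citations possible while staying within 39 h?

The ratio ordering already packs tightly: microarray batch + NMR block + crystallography run + confocal imaging, 36 h, 205.
No other feasible combination exceeds 205.

205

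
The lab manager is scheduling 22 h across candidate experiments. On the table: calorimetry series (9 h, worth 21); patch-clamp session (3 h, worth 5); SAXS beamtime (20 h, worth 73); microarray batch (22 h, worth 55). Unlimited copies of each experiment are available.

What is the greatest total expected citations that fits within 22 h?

73

SAXS beamtime uses 20 of the 22 h and totals 73.
Nothing else within 22 h beats 73.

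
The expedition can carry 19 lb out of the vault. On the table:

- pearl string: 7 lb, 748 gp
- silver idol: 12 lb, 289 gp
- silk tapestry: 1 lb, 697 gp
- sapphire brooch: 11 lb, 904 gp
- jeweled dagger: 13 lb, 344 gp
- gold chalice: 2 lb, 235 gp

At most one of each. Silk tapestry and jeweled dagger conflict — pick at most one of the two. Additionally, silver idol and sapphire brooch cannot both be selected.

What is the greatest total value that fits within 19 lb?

2349

The ratio heuristic lands on pearl string + silk tapestry + gold chalice (1680) but leaves 9 lb idle.
Dropping gold chalice frees 2 lb; slotting in sapphire brooch (11 lb) lifts the total to 2349 at 19 lb.
Nothing else feasible within 19 lb beats 2349.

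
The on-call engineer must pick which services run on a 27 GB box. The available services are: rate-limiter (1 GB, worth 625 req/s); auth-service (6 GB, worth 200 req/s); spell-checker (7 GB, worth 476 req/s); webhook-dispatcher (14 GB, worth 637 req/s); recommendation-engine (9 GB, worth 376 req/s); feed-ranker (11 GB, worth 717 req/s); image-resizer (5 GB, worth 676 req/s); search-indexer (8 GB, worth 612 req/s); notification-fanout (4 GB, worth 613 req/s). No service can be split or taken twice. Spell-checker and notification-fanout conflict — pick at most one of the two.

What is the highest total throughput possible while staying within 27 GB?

By throughput per GB: rate-limiter 625.00, notification-fanout 153.25, image-resizer 135.20 lead.
Best packing: rate-limiter + recommendation-engine + image-resizer + search-indexer + notification-fanout — 27 GB, 2902 total.

2902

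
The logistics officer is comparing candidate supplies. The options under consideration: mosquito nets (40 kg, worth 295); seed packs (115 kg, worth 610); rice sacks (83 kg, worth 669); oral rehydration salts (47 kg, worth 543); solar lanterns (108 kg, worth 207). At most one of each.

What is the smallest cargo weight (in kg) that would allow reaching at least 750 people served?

Minimise kg subject to total people served ≥ 750.
Taking mosquito nets + oral rehydration salts gives 838 (≥ 750) for 87 kg.
Below 87 kg the best achievable stays under 750.

87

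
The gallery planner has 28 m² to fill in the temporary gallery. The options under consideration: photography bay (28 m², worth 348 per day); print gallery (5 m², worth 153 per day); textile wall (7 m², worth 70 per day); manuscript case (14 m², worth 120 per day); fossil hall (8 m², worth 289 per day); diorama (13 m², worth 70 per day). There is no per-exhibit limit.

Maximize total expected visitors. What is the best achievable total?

Ranking by ratio (expected visitors/m²): fossil hall 36.12, print gallery 30.60, photography bay 12.43.
The ratio heuristic lands on 3×fossil hall (867) but leaves 4 m² idle.
Dropping 2×fossil hall frees 16 m²; slotting in 4×print gallery (20 m²) lifts the total to 901 at 28 m².

901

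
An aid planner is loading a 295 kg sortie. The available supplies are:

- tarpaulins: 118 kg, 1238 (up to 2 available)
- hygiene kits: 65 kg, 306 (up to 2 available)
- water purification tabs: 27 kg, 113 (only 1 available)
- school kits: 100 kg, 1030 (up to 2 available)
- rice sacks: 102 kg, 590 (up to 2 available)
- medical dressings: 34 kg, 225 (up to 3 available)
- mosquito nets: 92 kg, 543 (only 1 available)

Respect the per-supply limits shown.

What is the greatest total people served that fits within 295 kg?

2718

A density-first pass picks 2×tarpaulins + medical dressings — 2701 at 270 kg.
Replace tarpaulins with school kits + medical dressings: the trade gains 17 net, giving 2718 at 286 kg.
The spare 9 kg is too small for any remaining supply, and no exchange beats 2718.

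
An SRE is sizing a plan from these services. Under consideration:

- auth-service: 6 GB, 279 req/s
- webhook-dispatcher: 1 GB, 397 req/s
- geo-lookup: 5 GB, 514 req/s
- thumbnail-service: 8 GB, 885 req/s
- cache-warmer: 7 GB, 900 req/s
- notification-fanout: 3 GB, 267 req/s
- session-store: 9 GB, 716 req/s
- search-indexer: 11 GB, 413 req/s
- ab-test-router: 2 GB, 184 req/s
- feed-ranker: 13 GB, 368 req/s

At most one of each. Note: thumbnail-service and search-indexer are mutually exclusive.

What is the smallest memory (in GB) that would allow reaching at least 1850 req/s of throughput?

15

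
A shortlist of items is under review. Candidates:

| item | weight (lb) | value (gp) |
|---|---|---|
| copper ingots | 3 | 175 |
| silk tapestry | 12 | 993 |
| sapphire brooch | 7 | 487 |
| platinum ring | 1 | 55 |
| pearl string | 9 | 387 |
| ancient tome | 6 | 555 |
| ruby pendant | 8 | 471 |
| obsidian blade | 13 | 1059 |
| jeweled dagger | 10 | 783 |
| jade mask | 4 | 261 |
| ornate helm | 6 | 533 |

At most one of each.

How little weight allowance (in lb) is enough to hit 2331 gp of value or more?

28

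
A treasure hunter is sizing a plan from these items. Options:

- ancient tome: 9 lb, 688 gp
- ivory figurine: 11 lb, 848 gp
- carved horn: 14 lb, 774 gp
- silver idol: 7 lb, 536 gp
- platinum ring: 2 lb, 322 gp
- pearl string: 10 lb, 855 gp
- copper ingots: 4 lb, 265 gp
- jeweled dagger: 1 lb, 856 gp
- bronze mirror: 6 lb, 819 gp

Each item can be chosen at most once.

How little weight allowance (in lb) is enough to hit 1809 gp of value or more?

9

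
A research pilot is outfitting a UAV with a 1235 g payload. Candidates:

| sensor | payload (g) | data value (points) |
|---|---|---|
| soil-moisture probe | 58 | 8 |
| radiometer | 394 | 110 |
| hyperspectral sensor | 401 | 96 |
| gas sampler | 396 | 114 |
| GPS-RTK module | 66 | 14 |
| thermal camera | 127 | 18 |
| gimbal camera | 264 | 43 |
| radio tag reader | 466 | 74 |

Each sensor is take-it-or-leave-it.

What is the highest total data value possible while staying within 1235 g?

Best packing: radiometer + hyperspectral sensor + gas sampler — 1191 g, 320 total.
Nothing else within 1235 g beats 320.

320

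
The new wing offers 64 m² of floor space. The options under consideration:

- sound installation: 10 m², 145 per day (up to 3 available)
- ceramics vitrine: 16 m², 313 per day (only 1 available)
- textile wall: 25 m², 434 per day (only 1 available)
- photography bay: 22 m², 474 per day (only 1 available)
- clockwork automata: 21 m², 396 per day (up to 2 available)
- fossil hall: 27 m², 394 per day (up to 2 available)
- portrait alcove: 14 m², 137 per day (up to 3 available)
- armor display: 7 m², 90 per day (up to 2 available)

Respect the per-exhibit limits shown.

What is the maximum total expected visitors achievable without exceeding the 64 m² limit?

1266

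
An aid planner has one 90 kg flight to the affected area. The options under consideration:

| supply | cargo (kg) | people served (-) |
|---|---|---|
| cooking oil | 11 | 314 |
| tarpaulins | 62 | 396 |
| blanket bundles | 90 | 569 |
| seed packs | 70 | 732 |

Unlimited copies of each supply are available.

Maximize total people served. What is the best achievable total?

The ratio ordering already packs tightly: 8×cooking oil, 88 kg, 2512.
Every other selection either busts 90 kg or fails to beat 2512.

2512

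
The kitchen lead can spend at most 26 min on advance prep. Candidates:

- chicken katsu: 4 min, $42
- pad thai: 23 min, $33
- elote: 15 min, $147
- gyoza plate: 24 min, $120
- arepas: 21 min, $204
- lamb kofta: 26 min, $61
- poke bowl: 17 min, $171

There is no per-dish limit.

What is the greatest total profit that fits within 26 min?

A density-first pass picks 6×chicken katsu — 252 at 24 min.
Dropping 4×chicken katsu frees 16 min; slotting in poke bowl (17 min) lifts the total to 255 at 25 min.
No other feasible combination exceeds 255.

255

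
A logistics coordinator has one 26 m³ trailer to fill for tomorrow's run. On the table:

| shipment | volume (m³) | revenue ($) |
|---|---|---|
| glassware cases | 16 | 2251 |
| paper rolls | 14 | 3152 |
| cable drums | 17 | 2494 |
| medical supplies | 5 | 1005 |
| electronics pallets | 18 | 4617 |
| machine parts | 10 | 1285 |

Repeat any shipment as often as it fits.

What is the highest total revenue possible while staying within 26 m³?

5622

Medical supplies + electronics pallets uses 23 of the 26 m³ and totals 5622.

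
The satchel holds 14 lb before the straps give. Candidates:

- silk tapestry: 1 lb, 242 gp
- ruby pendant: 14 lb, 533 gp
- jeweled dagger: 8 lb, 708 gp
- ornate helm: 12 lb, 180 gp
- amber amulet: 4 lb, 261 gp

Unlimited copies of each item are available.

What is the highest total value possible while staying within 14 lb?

3388

Density check — silk tapestry 242.00, jeweled dagger 88.50, amber amulet 65.25, ruby pendant 38.07 are the best per lb.
Best packing: 14×silk tapestry — 14 lb, 3388 total.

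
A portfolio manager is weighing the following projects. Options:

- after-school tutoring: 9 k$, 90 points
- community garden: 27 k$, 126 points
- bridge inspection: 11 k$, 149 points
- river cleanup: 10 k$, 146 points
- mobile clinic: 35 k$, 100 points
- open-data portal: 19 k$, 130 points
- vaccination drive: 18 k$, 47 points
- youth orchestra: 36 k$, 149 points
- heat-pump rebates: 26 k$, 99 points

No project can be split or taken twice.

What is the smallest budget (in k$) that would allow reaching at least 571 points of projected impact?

75

Look for the lowest-budget combination reaching 571.
after-school tutoring + bridge inspection + river cleanup + open-data portal + heat-pump rebates: 614 projected impact at 75 k$.
Below 75 k$ the best achievable stays under 571.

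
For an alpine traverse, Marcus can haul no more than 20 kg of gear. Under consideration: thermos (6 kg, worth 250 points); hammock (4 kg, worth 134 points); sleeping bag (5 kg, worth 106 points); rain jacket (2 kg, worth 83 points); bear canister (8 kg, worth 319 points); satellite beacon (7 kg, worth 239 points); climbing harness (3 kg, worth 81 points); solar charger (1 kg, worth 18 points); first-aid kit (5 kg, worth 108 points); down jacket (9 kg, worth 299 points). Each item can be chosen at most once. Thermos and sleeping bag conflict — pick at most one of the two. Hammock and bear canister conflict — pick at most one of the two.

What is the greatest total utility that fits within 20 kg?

By utility per kg: thermos 41.67, rain jacket 41.50, bear canister 39.88, satellite beacon 34.14 lead.
Thermos + rain jacket + bear canister + climbing harness + solar charger uses 20 of the 20 kg and totals 751.
That's the maximum — no feasible swap from here does better than 751.

751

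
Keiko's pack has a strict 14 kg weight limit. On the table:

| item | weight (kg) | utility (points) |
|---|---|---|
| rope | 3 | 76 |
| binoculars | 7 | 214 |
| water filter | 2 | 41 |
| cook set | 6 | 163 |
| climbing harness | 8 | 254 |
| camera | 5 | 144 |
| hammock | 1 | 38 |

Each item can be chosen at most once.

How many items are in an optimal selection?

3

The maximum utility within 14 kg is 436.
climbing harness + camera + hammock hits 436 at 14 kg.
Every optimal selection uses 3 items.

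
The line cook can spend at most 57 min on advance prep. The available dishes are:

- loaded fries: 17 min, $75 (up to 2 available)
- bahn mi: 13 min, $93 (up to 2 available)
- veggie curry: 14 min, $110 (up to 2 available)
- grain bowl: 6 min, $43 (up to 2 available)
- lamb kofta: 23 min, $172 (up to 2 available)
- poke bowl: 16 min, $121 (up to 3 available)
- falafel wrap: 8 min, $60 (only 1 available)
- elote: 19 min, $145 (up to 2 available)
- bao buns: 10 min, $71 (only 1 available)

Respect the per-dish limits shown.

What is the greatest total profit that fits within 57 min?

The ratio heuristic lands on 2×veggie curry + falafel wrap + elote (425) but leaves 2 min idle.
Dropping falafel wrap frees 8 min; slotting in bao buns (10 min) lifts the total to 436 at 57 min.
Nothing else within 57 min beats 436.

436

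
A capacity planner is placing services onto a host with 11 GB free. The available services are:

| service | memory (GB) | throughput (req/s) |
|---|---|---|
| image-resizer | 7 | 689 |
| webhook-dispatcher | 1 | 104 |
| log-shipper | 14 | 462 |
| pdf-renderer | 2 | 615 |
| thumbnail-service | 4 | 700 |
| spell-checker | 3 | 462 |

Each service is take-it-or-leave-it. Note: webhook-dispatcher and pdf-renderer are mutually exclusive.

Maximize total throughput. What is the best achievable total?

Taking pdf-renderer + thumbnail-service + spell-checker: 9 GB used, 1777 in throughput.
Every other selection either busts 11 GB or breaks a pairing rule or fails to beat 1777.

1777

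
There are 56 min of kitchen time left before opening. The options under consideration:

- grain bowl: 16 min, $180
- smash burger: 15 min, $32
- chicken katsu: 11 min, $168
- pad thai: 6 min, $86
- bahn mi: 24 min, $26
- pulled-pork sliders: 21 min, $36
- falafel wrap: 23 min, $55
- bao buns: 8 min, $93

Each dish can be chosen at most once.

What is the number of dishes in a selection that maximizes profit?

Best achievable profit is 559.
grain bowl + smash burger + chicken katsu + pad thai + bao buns hits 559 at 56 min.
Any selection reaching 559 contains exactly 5 dishes.

5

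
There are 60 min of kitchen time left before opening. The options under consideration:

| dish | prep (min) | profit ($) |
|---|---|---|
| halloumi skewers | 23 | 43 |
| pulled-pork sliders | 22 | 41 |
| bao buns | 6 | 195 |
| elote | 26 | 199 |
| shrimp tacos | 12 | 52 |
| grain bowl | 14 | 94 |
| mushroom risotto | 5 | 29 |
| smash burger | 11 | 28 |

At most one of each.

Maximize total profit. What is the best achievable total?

540

Taking the top-ratio dishes first gives bao buns + elote + grain bowl + mushroom risotto for 517 (51 min).
The 5 min tied up in mushroom risotto is better spent on shrimp tacos — total rises to 540 (58 min).
Runner-up bao buns + elote + grain bowl + mushroom risotto tops out at 517.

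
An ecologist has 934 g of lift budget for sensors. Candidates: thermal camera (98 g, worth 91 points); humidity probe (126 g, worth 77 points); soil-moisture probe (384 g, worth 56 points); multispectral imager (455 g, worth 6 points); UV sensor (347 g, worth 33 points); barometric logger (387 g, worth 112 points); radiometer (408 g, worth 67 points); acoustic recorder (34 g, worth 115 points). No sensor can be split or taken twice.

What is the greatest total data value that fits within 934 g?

395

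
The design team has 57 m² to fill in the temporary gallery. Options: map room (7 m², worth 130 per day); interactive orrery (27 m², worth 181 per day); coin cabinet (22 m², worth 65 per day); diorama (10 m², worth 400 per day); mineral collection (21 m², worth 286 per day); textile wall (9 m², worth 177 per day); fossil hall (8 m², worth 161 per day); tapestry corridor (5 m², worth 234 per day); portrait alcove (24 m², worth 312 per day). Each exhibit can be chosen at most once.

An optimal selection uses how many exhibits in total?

Optimal total is 1284.
diorama + textile wall + fossil hall + tapestry corridor + portrait alcove hits 1284 at 56 m².
All optima have 5 exhibits.

5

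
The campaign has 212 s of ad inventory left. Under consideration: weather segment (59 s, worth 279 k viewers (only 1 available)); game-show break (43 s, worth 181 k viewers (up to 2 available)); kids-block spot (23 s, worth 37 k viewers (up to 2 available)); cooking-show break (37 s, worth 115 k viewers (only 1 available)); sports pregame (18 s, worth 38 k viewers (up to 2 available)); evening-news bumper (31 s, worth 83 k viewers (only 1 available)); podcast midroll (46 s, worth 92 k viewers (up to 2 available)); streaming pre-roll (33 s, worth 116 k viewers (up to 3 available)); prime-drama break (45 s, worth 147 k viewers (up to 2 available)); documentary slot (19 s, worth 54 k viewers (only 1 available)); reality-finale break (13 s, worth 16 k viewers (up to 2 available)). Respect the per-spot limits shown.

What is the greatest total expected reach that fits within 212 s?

873

Density check — weather segment 4.73, game-show break 4.21, streaming pre-roll 3.52 are the best per s.
Best packing: weather segment + 2×game-show break + 2×streaming pre-roll — 211 s, 873 total.
Nothing else within 212 s beats 873.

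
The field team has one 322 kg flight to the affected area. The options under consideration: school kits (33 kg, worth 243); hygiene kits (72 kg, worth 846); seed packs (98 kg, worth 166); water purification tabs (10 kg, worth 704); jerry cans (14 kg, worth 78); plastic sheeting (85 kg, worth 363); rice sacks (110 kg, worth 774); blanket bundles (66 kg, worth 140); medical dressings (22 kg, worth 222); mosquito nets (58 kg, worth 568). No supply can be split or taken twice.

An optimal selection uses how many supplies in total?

Optimal total is 3435.
One optimal bundle: school kits + hygiene kits + water purification tabs + jerry cans + rice sacks + medical dressings + mosquito nets (319 kg).
Any selection reaching 3435 contains exactly 7 supplies.

7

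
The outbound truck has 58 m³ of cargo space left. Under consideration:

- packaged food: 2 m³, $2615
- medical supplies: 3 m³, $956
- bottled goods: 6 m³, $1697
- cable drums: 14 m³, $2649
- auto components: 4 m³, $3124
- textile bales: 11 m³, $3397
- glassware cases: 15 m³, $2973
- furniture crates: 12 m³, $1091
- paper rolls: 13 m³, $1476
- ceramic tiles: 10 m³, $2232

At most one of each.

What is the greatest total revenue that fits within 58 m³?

17411

A density-first pass picks packaged food + medical supplies + bottled goods + auto components + textile bales + glassware cases + ceramic tiles — 16994 at 51 m³.
Replace ceramic tiles with cable drums: the trade gains 417 net, giving 17411 at 55 m³.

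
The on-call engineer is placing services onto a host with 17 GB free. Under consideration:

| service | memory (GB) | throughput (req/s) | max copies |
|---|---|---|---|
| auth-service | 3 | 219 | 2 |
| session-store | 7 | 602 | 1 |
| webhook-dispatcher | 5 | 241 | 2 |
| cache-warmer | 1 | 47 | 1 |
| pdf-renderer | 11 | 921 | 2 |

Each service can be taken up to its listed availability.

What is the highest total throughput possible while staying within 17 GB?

1359

Ranking by ratio (throughput/GB): session-store 86.00, pdf-renderer 83.73, auth-service 73.00, webhook-dispatcher 48.20.
The ratio heuristic lands on 2×auth-service + session-store + cache-warmer (1087) but leaves 3 GB idle.
Replace session-store and cache-warmer with pdf-renderer: the trade gains 272 net, giving 1359 at 17 GB.
No other feasible combination exceeds 1359.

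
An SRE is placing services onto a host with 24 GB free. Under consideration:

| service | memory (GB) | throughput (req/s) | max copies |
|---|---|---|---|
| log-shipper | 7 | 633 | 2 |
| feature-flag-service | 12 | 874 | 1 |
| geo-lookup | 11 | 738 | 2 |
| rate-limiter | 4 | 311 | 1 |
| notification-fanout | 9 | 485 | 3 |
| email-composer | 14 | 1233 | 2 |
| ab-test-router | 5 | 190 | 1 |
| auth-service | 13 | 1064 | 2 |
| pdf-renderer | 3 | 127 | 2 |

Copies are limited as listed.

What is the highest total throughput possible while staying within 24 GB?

2008

Greedy by ratio would take 2×log-shipper + rate-limiter + 2×pdf-renderer: 24 GB used, total 1831.
Dropping log-shipper and 2×pdf-renderer frees 13 GB; slotting in auth-service (13 GB) lifts the total to 2008 at 24 GB.
That's the maximum — no swap from here does better than 2008.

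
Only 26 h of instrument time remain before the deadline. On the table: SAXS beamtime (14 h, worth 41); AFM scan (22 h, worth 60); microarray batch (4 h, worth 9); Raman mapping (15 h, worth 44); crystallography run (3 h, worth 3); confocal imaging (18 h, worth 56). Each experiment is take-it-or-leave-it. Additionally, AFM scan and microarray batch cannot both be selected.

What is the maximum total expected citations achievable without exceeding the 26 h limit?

Density check — confocal imaging 3.11, Raman mapping 2.93, SAXS beamtime 2.93 are the best per h.
Taking microarray batch + crystallography run + confocal imaging: 25 h used, 68 in expected citations.
The closest alternative, microarray batch + confocal imaging, reaches only 65.

68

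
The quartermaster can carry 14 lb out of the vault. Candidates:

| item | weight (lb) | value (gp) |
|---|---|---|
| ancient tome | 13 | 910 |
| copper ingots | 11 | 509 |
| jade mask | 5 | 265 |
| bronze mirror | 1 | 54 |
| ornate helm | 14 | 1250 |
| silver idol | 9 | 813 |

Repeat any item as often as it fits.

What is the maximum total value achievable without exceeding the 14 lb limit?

1250

Density check — silver idol 90.33, ornate helm 89.29, ancient tome 70.00, bronze mirror 54.00 are the best per lb.
Greedy by ratio would take 5×bronze mirror + silver idol: 14 lb used, total 1083.
Dropping 5×bronze mirror and silver idol frees 14 lb; slotting in ornate helm (14 lb) lifts the total to 1250 at 14 lb.
Nothing else within 14 lb beats 1250.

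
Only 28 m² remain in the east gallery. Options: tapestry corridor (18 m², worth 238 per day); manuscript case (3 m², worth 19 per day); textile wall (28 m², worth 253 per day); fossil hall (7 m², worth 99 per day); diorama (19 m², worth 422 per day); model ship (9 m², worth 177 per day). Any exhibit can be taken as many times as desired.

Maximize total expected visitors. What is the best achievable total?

599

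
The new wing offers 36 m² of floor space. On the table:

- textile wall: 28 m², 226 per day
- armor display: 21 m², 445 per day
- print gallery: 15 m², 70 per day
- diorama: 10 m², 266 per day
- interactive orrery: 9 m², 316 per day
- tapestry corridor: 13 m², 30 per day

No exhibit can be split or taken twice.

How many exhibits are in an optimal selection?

The maximum expected visitors within 36 m² is 761.
For example armor display + interactive orrery achieves it, using 30 m².
All optima have 2 exhibits.

2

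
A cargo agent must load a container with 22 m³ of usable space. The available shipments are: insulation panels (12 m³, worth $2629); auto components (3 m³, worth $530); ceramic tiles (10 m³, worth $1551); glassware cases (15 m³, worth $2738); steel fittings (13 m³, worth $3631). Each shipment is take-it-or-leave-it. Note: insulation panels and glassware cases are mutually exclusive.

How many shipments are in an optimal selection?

2

Best achievable revenue is 4180.
insulation panels + ceramic tiles hits 4180 at 22 m³.
Any selection reaching 4180 contains exactly 2 shipments.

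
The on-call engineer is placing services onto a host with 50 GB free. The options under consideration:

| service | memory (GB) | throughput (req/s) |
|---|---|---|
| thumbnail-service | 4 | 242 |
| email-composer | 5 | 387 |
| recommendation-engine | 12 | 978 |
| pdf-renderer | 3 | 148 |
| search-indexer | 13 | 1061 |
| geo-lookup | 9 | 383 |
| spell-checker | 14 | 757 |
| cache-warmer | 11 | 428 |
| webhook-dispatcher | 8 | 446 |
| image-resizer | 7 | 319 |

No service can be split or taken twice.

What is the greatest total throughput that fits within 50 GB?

3433

Filling by ratio: thumbnail-service + email-composer + recommendation-engine + pdf-renderer + search-indexer + webhook-dispatcher for 3262, with 5 GB left unused.
Dropping pdf-renderer frees 3 GB; slotting in image-resizer (7 GB) lifts the total to 3433 at 49 GB.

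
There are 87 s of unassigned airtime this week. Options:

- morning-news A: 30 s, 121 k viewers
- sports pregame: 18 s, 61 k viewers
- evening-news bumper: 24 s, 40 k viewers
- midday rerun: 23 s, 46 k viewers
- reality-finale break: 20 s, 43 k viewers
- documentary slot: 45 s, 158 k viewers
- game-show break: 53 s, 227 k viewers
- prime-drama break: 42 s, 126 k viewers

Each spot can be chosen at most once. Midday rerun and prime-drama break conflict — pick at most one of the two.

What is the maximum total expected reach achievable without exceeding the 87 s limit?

Taking morning-news A + game-show break: 83 s used, 348 in expected reach.
The closest alternative, sports pregame + game-show break, reaches only 288.

348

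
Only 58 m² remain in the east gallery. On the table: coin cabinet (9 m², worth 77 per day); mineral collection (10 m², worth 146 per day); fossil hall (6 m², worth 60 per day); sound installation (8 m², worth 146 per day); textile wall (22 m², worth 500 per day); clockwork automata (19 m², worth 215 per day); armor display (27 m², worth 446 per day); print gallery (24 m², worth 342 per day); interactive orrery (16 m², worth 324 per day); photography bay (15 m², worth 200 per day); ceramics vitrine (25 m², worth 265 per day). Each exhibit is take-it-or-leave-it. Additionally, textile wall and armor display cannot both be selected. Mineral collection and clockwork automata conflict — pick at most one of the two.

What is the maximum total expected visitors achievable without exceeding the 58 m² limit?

1116

By expected visitors per m²: textile wall 22.73, interactive orrery 20.25, sound installation 18.25, armor display 16.52 lead.
Taking mineral collection + sound installation + textile wall + interactive orrery: 56 m² used, 1116 in expected visitors.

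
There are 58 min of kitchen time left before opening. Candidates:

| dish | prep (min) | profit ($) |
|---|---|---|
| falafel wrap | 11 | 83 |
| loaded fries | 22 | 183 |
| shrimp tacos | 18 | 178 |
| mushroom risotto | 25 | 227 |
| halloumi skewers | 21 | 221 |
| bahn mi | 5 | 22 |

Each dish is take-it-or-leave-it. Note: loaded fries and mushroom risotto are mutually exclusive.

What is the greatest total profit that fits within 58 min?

The ratio heuristic lands on falafel wrap + shrimp tacos + halloumi skewers + bahn mi (504) but leaves 3 min idle.
Replace shrimp tacos and bahn mi with mushroom risotto: the trade gains 27 net, giving 531 at 57 min.

531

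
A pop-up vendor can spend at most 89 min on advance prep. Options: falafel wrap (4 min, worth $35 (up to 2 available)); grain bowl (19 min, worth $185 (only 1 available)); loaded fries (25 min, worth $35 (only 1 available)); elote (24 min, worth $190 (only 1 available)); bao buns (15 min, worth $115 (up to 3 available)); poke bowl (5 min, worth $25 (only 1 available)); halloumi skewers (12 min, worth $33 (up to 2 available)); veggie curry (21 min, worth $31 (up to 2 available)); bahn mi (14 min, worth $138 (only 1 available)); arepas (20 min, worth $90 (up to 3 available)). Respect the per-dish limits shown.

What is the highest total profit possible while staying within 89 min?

743

Taking the top-ratio dishes first gives 2×falafel wrap + grain bowl + elote + bao buns + poke bowl + bahn mi for 723 (85 min).
Dropping 2×falafel wrap and poke bowl frees 13 min; slotting in bao buns (15 min) lifts the total to 743 at 87 min.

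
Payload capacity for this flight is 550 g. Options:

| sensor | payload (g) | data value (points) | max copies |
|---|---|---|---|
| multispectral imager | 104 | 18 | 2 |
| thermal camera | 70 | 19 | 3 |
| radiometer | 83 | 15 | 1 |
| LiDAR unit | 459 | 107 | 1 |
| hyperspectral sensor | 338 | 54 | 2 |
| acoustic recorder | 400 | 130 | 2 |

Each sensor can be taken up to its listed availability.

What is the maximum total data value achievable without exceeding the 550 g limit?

168

Taking 2×thermal camera + acoustic recorder: 540 g used, 168 in data value.
Nothing else within 550 g beats 168.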